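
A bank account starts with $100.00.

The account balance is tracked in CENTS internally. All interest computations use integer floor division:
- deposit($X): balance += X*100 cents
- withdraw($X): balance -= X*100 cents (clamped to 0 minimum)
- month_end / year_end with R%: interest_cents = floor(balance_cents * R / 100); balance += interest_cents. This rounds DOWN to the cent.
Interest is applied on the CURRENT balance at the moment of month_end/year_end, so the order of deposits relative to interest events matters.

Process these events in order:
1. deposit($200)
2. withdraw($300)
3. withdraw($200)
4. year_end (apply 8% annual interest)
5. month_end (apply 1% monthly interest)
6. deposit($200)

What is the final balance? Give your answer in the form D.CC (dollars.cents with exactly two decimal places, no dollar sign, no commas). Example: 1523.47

Answer: 200.00

Derivation:
After 1 (deposit($200)): balance=$300.00 total_interest=$0.00
After 2 (withdraw($300)): balance=$0.00 total_interest=$0.00
After 3 (withdraw($200)): balance=$0.00 total_interest=$0.00
After 4 (year_end (apply 8% annual interest)): balance=$0.00 total_interest=$0.00
After 5 (month_end (apply 1% monthly interest)): balance=$0.00 total_interest=$0.00
After 6 (deposit($200)): balance=$200.00 total_interest=$0.00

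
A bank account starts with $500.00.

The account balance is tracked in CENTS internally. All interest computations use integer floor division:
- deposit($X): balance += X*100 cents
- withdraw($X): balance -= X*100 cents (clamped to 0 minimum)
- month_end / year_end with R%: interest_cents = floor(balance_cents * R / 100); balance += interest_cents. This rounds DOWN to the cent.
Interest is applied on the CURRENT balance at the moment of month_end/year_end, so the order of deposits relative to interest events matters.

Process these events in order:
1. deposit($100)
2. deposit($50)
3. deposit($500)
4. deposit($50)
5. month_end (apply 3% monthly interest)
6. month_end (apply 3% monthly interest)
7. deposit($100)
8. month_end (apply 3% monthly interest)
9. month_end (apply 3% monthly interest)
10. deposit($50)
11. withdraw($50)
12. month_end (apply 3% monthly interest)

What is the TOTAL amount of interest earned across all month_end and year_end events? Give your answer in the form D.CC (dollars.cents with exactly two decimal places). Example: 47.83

Answer: 200.39

Derivation:
After 1 (deposit($100)): balance=$600.00 total_interest=$0.00
After 2 (deposit($50)): balance=$650.00 total_interest=$0.00
After 3 (deposit($500)): balance=$1150.00 total_interest=$0.00
After 4 (deposit($50)): balance=$1200.00 total_interest=$0.00
After 5 (month_end (apply 3% monthly interest)): balance=$1236.00 total_interest=$36.00
After 6 (month_end (apply 3% monthly interest)): balance=$1273.08 total_interest=$73.08
After 7 (deposit($100)): balance=$1373.08 total_interest=$73.08
After 8 (month_end (apply 3% monthly interest)): balance=$1414.27 total_interest=$114.27
After 9 (month_end (apply 3% monthly interest)): balance=$1456.69 total_interest=$156.69
After 10 (deposit($50)): balance=$1506.69 total_interest=$156.69
After 11 (withdraw($50)): balance=$1456.69 total_interest=$156.69
After 12 (month_end (apply 3% monthly interest)): balance=$1500.39 total_interest=$200.39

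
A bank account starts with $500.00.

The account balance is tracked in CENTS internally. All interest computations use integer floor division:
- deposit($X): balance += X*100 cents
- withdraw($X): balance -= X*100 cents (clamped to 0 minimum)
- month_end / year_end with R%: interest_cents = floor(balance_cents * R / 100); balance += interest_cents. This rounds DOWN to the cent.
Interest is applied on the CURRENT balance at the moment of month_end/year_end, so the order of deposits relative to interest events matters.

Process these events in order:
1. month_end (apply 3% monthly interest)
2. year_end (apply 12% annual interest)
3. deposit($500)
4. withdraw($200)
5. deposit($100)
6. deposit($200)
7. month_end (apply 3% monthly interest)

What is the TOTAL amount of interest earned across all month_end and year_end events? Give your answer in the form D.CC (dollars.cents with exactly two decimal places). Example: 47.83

After 1 (month_end (apply 3% monthly interest)): balance=$515.00 total_interest=$15.00
After 2 (year_end (apply 12% annual interest)): balance=$576.80 total_interest=$76.80
After 3 (deposit($500)): balance=$1076.80 total_interest=$76.80
After 4 (withdraw($200)): balance=$876.80 total_interest=$76.80
After 5 (deposit($100)): balance=$976.80 total_interest=$76.80
After 6 (deposit($200)): balance=$1176.80 total_interest=$76.80
After 7 (month_end (apply 3% monthly interest)): balance=$1212.10 total_interest=$112.10

Answer: 112.10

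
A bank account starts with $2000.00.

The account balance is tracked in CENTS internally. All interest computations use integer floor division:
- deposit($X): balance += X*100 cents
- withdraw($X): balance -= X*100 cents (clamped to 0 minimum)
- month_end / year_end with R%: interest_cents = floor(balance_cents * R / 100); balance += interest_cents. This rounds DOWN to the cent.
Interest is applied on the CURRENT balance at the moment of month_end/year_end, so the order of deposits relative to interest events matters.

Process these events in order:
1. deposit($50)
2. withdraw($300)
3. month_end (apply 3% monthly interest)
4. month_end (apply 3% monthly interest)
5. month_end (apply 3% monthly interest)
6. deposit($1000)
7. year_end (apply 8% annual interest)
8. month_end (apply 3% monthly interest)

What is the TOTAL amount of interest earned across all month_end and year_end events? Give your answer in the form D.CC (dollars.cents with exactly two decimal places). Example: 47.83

Answer: 489.59

Derivation:
After 1 (deposit($50)): balance=$2050.00 total_interest=$0.00
After 2 (withdraw($300)): balance=$1750.00 total_interest=$0.00
After 3 (month_end (apply 3% monthly interest)): balance=$1802.50 total_interest=$52.50
After 4 (month_end (apply 3% monthly interest)): balance=$1856.57 total_interest=$106.57
After 5 (month_end (apply 3% monthly interest)): balance=$1912.26 total_interest=$162.26
After 6 (deposit($1000)): balance=$2912.26 total_interest=$162.26
After 7 (year_end (apply 8% annual interest)): balance=$3145.24 total_interest=$395.24
After 8 (month_end (apply 3% monthly interest)): balance=$3239.59 total_interest=$489.59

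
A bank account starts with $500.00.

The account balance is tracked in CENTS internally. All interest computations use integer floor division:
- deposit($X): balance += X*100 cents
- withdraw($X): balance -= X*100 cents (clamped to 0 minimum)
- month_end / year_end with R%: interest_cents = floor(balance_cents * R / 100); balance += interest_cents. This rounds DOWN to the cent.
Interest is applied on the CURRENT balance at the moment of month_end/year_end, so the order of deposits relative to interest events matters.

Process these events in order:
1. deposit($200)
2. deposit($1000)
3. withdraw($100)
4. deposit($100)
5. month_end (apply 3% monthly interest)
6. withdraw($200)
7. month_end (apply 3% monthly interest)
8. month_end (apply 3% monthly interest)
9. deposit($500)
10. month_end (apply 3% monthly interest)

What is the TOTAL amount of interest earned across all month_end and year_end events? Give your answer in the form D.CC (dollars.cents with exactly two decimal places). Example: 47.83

After 1 (deposit($200)): balance=$700.00 total_interest=$0.00
After 2 (deposit($1000)): balance=$1700.00 total_interest=$0.00
After 3 (withdraw($100)): balance=$1600.00 total_interest=$0.00
After 4 (deposit($100)): balance=$1700.00 total_interest=$0.00
After 5 (month_end (apply 3% monthly interest)): balance=$1751.00 total_interest=$51.00
After 6 (withdraw($200)): balance=$1551.00 total_interest=$51.00
After 7 (month_end (apply 3% monthly interest)): balance=$1597.53 total_interest=$97.53
After 8 (month_end (apply 3% monthly interest)): balance=$1645.45 total_interest=$145.45
After 9 (deposit($500)): balance=$2145.45 total_interest=$145.45
After 10 (month_end (apply 3% monthly interest)): balance=$2209.81 total_interest=$209.81

Answer: 209.81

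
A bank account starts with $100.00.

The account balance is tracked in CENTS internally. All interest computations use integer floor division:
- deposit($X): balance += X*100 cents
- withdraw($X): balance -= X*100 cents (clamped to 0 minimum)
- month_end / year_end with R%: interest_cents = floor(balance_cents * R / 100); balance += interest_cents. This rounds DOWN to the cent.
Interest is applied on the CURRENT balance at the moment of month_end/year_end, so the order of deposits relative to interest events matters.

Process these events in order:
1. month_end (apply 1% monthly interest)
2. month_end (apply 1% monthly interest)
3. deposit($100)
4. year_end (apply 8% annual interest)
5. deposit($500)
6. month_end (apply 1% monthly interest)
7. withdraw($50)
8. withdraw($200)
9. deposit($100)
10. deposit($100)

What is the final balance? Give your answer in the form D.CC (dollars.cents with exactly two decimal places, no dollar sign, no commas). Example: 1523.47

Answer: 675.35

Derivation:
After 1 (month_end (apply 1% monthly interest)): balance=$101.00 total_interest=$1.00
After 2 (month_end (apply 1% monthly interest)): balance=$102.01 total_interest=$2.01
After 3 (deposit($100)): balance=$202.01 total_interest=$2.01
After 4 (year_end (apply 8% annual interest)): balance=$218.17 total_interest=$18.17
After 5 (deposit($500)): balance=$718.17 total_interest=$18.17
After 6 (month_end (apply 1% monthly interest)): balance=$725.35 total_interest=$25.35
After 7 (withdraw($50)): balance=$675.35 total_interest=$25.35
After 8 (withdraw($200)): balance=$475.35 total_interest=$25.35
After 9 (deposit($100)): balance=$575.35 total_interest=$25.35
After 10 (deposit($100)): balance=$675.35 total_interest=$25.35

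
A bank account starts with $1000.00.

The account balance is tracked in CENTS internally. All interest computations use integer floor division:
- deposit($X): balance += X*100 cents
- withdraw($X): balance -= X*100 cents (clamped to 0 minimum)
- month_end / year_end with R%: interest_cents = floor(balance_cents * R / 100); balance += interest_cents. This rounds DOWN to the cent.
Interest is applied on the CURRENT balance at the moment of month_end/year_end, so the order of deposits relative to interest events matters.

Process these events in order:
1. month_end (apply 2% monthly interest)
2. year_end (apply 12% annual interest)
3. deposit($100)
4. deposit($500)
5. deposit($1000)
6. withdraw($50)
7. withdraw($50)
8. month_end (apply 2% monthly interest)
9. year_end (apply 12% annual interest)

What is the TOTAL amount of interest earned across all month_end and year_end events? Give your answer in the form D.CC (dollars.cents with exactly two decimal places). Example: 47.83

After 1 (month_end (apply 2% monthly interest)): balance=$1020.00 total_interest=$20.00
After 2 (year_end (apply 12% annual interest)): balance=$1142.40 total_interest=$142.40
After 3 (deposit($100)): balance=$1242.40 total_interest=$142.40
After 4 (deposit($500)): balance=$1742.40 total_interest=$142.40
After 5 (deposit($1000)): balance=$2742.40 total_interest=$142.40
After 6 (withdraw($50)): balance=$2692.40 total_interest=$142.40
After 7 (withdraw($50)): balance=$2642.40 total_interest=$142.40
After 8 (month_end (apply 2% monthly interest)): balance=$2695.24 total_interest=$195.24
After 9 (year_end (apply 12% annual interest)): balance=$3018.66 total_interest=$518.66

Answer: 518.66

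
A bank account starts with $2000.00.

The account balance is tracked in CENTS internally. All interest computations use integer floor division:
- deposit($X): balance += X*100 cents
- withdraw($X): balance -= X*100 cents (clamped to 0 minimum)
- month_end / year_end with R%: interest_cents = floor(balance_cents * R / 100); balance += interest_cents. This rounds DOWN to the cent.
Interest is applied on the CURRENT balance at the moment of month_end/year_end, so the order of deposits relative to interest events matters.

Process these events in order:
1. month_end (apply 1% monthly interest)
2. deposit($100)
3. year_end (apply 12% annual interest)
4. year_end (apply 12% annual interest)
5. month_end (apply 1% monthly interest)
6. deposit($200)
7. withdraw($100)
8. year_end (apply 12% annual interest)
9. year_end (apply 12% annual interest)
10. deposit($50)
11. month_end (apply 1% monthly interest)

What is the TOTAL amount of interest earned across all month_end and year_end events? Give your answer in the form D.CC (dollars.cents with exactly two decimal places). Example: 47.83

After 1 (month_end (apply 1% monthly interest)): balance=$2020.00 total_interest=$20.00
After 2 (deposit($100)): balance=$2120.00 total_interest=$20.00
After 3 (year_end (apply 12% annual interest)): balance=$2374.40 total_interest=$274.40
After 4 (year_end (apply 12% annual interest)): balance=$2659.32 total_interest=$559.32
After 5 (month_end (apply 1% monthly interest)): balance=$2685.91 total_interest=$585.91
After 6 (deposit($200)): balance=$2885.91 total_interest=$585.91
After 7 (withdraw($100)): balance=$2785.91 total_interest=$585.91
After 8 (year_end (apply 12% annual interest)): balance=$3120.21 total_interest=$920.21
After 9 (year_end (apply 12% annual interest)): balance=$3494.63 total_interest=$1294.63
After 10 (deposit($50)): balance=$3544.63 total_interest=$1294.63
After 11 (month_end (apply 1% monthly interest)): balance=$3580.07 total_interest=$1330.07

Answer: 1330.07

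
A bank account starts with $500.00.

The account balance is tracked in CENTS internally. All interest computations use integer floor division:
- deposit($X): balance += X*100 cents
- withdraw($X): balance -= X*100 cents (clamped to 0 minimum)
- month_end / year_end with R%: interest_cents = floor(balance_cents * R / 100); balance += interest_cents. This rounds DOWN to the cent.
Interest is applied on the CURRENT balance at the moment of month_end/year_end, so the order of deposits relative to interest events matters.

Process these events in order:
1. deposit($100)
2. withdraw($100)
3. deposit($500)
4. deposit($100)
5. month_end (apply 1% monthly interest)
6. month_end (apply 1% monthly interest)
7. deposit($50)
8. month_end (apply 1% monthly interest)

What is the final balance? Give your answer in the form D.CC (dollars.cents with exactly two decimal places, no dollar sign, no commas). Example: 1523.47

After 1 (deposit($100)): balance=$600.00 total_interest=$0.00
After 2 (withdraw($100)): balance=$500.00 total_interest=$0.00
After 3 (deposit($500)): balance=$1000.00 total_interest=$0.00
After 4 (deposit($100)): balance=$1100.00 total_interest=$0.00
After 5 (month_end (apply 1% monthly interest)): balance=$1111.00 total_interest=$11.00
After 6 (month_end (apply 1% monthly interest)): balance=$1122.11 total_interest=$22.11
After 7 (deposit($50)): balance=$1172.11 total_interest=$22.11
After 8 (month_end (apply 1% monthly interest)): balance=$1183.83 total_interest=$33.83

Answer: 1183.83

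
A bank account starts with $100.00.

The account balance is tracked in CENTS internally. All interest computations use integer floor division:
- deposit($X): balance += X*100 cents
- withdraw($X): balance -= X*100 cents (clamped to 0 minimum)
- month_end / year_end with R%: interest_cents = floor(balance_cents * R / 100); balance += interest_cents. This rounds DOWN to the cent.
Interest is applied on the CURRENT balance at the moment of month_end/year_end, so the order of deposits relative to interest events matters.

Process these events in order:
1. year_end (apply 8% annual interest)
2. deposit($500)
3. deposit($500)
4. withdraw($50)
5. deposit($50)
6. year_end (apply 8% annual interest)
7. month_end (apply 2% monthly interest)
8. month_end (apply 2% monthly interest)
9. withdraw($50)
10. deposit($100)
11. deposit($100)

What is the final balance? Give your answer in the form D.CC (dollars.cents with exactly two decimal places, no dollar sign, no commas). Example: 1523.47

After 1 (year_end (apply 8% annual interest)): balance=$108.00 total_interest=$8.00
After 2 (deposit($500)): balance=$608.00 total_interest=$8.00
After 3 (deposit($500)): balance=$1108.00 total_interest=$8.00
After 4 (withdraw($50)): balance=$1058.00 total_interest=$8.00
After 5 (deposit($50)): balance=$1108.00 total_interest=$8.00
After 6 (year_end (apply 8% annual interest)): balance=$1196.64 total_interest=$96.64
After 7 (month_end (apply 2% monthly interest)): balance=$1220.57 total_interest=$120.57
After 8 (month_end (apply 2% monthly interest)): balance=$1244.98 total_interest=$144.98
After 9 (withdraw($50)): balance=$1194.98 total_interest=$144.98
After 10 (deposit($100)): balance=$1294.98 total_interest=$144.98
After 11 (deposit($100)): balance=$1394.98 total_interest=$144.98

Answer: 1394.98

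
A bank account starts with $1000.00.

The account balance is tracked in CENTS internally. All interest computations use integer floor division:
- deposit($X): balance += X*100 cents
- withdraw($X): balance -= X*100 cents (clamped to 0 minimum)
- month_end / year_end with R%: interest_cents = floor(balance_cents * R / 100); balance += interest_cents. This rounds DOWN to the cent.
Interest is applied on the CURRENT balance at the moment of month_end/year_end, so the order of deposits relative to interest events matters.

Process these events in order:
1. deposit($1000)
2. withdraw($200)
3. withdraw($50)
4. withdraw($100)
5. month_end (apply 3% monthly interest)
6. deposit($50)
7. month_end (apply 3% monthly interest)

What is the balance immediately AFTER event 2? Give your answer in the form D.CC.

Answer: 1800.00

Derivation:
After 1 (deposit($1000)): balance=$2000.00 total_interest=$0.00
After 2 (withdraw($200)): balance=$1800.00 total_interest=$0.00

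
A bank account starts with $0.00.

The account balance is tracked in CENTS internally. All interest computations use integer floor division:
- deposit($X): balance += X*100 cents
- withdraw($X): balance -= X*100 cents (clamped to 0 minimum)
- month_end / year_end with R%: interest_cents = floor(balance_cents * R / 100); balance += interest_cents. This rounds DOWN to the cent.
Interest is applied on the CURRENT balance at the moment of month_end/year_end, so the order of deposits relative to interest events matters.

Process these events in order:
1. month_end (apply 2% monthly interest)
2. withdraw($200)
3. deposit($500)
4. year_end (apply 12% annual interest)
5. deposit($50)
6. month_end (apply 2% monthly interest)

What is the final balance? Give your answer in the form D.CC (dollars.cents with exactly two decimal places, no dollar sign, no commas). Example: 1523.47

Answer: 622.20

Derivation:
After 1 (month_end (apply 2% monthly interest)): balance=$0.00 total_interest=$0.00
After 2 (withdraw($200)): balance=$0.00 total_interest=$0.00
After 3 (deposit($500)): balance=$500.00 total_interest=$0.00
After 4 (year_end (apply 12% annual interest)): balance=$560.00 total_interest=$60.00
After 5 (deposit($50)): balance=$610.00 total_interest=$60.00
After 6 (month_end (apply 2% monthly interest)): balance=$622.20 total_interest=$72.20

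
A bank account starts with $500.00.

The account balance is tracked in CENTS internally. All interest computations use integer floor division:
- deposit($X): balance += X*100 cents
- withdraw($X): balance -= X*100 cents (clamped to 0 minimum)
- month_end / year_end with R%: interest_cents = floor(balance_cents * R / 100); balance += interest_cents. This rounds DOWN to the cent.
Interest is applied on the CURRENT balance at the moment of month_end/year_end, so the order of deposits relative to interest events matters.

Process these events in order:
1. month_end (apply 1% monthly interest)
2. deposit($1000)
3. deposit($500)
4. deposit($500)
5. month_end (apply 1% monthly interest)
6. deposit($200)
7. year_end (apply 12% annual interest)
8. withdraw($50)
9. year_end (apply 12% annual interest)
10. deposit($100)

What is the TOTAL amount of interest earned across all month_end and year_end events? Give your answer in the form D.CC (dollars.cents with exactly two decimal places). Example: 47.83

Answer: 718.56

Derivation:
After 1 (month_end (apply 1% monthly interest)): balance=$505.00 total_interest=$5.00
After 2 (deposit($1000)): balance=$1505.00 total_interest=$5.00
After 3 (deposit($500)): balance=$2005.00 total_interest=$5.00
After 4 (deposit($500)): balance=$2505.00 total_interest=$5.00
After 5 (month_end (apply 1% monthly interest)): balance=$2530.05 total_interest=$30.05
After 6 (deposit($200)): balance=$2730.05 total_interest=$30.05
After 7 (year_end (apply 12% annual interest)): balance=$3057.65 total_interest=$357.65
After 8 (withdraw($50)): balance=$3007.65 total_interest=$357.65
After 9 (year_end (apply 12% annual interest)): balance=$3368.56 total_interest=$718.56
After 10 (deposit($100)): balance=$3468.56 total_interest=$718.56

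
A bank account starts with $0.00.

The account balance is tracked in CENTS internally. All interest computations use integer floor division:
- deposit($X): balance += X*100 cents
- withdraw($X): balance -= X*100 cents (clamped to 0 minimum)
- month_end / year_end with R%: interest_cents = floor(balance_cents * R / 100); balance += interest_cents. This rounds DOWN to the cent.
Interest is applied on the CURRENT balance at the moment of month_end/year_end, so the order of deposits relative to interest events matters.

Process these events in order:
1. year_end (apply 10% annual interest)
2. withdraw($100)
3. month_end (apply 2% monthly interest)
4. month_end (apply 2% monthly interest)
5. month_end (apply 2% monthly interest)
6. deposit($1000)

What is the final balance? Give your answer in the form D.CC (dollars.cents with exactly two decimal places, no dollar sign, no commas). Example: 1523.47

After 1 (year_end (apply 10% annual interest)): balance=$0.00 total_interest=$0.00
After 2 (withdraw($100)): balance=$0.00 total_interest=$0.00
After 3 (month_end (apply 2% monthly interest)): balance=$0.00 total_interest=$0.00
After 4 (month_end (apply 2% monthly interest)): balance=$0.00 total_interest=$0.00
After 5 (month_end (apply 2% monthly interest)): balance=$0.00 total_interest=$0.00
After 6 (deposit($1000)): balance=$1000.00 total_interest=$0.00

Answer: 1000.00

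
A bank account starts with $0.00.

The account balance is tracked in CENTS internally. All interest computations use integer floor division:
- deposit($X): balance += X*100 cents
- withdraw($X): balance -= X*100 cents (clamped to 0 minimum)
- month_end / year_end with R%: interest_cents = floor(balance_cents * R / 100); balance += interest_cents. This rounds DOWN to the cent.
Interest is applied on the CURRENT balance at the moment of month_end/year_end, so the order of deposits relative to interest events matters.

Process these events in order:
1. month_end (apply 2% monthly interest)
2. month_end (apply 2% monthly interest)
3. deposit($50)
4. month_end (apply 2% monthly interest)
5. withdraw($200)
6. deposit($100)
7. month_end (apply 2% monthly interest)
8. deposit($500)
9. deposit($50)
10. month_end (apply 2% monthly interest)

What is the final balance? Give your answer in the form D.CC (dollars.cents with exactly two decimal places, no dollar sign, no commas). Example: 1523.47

Answer: 665.04

Derivation:
After 1 (month_end (apply 2% monthly interest)): balance=$0.00 total_interest=$0.00
After 2 (month_end (apply 2% monthly interest)): balance=$0.00 total_interest=$0.00
After 3 (deposit($50)): balance=$50.00 total_interest=$0.00
After 4 (month_end (apply 2% monthly interest)): balance=$51.00 total_interest=$1.00
After 5 (withdraw($200)): balance=$0.00 total_interest=$1.00
After 6 (deposit($100)): balance=$100.00 total_interest=$1.00
After 7 (month_end (apply 2% monthly interest)): balance=$102.00 total_interest=$3.00
After 8 (deposit($500)): balance=$602.00 total_interest=$3.00
After 9 (deposit($50)): balance=$652.00 total_interest=$3.00
After 10 (month_end (apply 2% monthly interest)): balance=$665.04 total_interest=$16.04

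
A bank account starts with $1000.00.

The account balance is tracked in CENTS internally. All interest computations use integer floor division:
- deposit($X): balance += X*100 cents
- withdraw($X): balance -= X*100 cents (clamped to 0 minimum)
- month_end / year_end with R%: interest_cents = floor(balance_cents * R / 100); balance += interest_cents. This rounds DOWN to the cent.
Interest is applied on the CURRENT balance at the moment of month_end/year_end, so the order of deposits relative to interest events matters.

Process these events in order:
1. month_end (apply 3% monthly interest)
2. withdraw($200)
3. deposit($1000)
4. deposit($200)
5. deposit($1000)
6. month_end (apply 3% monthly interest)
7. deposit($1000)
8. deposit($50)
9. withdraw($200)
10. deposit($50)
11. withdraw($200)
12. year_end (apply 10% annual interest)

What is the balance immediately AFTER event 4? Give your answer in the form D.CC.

Answer: 2030.00

Derivation:
After 1 (month_end (apply 3% monthly interest)): balance=$1030.00 total_interest=$30.00
After 2 (withdraw($200)): balance=$830.00 total_interest=$30.00
After 3 (deposit($1000)): balance=$1830.00 total_interest=$30.00
After 4 (deposit($200)): balance=$2030.00 total_interest=$30.00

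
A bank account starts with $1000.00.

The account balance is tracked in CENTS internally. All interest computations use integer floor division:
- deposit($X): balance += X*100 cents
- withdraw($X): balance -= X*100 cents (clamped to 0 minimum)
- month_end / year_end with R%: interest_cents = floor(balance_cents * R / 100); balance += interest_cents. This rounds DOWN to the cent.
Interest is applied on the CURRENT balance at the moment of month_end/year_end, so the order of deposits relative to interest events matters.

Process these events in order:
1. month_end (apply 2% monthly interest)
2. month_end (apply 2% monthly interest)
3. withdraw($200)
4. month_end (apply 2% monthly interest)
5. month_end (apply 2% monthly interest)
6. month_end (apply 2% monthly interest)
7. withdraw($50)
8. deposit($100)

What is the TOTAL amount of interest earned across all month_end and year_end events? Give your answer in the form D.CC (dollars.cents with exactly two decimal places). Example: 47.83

After 1 (month_end (apply 2% monthly interest)): balance=$1020.00 total_interest=$20.00
After 2 (month_end (apply 2% monthly interest)): balance=$1040.40 total_interest=$40.40
After 3 (withdraw($200)): balance=$840.40 total_interest=$40.40
After 4 (month_end (apply 2% monthly interest)): balance=$857.20 total_interest=$57.20
After 5 (month_end (apply 2% monthly interest)): balance=$874.34 total_interest=$74.34
After 6 (month_end (apply 2% monthly interest)): balance=$891.82 total_interest=$91.82
After 7 (withdraw($50)): balance=$841.82 total_interest=$91.82
After 8 (deposit($100)): balance=$941.82 total_interest=$91.82

Answer: 91.82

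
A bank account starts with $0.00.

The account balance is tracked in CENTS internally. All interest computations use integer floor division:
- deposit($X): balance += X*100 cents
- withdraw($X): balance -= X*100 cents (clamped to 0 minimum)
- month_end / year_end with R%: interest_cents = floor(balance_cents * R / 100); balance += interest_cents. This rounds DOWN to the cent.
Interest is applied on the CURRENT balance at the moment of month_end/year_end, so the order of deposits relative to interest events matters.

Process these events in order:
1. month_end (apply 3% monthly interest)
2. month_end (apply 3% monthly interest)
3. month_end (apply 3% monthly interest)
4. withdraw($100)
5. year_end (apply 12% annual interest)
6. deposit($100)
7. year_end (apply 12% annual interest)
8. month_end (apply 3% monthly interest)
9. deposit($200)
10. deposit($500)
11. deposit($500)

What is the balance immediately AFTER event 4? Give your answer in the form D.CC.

After 1 (month_end (apply 3% monthly interest)): balance=$0.00 total_interest=$0.00
After 2 (month_end (apply 3% monthly interest)): balance=$0.00 total_interest=$0.00
After 3 (month_end (apply 3% monthly interest)): balance=$0.00 total_interest=$0.00
After 4 (withdraw($100)): balance=$0.00 total_interest=$0.00

Answer: 0.00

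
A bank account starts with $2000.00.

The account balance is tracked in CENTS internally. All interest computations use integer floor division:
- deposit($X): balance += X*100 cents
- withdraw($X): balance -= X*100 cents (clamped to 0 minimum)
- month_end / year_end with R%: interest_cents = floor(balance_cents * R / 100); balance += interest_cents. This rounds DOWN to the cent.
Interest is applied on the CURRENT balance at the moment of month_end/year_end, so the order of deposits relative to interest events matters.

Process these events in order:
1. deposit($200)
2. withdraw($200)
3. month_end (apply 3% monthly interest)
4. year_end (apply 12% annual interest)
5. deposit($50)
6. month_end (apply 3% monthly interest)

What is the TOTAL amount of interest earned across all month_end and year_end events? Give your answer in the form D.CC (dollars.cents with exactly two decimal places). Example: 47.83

Answer: 377.91

Derivation:
After 1 (deposit($200)): balance=$2200.00 total_interest=$0.00
After 2 (withdraw($200)): balance=$2000.00 total_interest=$0.00
After 3 (month_end (apply 3% monthly interest)): balance=$2060.00 total_interest=$60.00
After 4 (year_end (apply 12% annual interest)): balance=$2307.20 total_interest=$307.20
After 5 (deposit($50)): balance=$2357.20 total_interest=$307.20
After 6 (month_end (apply 3% monthly interest)): balance=$2427.91 total_interest=$377.91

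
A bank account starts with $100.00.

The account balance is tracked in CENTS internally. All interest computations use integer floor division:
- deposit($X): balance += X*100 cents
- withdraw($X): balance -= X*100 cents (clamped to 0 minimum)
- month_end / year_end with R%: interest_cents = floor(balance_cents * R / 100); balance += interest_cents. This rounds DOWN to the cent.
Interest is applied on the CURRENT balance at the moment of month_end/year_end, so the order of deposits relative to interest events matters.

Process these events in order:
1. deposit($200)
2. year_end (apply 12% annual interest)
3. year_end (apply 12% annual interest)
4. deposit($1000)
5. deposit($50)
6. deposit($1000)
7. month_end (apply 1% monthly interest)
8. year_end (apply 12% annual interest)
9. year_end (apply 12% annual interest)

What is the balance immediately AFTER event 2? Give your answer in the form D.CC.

After 1 (deposit($200)): balance=$300.00 total_interest=$0.00
After 2 (year_end (apply 12% annual interest)): balance=$336.00 total_interest=$36.00

Answer: 336.00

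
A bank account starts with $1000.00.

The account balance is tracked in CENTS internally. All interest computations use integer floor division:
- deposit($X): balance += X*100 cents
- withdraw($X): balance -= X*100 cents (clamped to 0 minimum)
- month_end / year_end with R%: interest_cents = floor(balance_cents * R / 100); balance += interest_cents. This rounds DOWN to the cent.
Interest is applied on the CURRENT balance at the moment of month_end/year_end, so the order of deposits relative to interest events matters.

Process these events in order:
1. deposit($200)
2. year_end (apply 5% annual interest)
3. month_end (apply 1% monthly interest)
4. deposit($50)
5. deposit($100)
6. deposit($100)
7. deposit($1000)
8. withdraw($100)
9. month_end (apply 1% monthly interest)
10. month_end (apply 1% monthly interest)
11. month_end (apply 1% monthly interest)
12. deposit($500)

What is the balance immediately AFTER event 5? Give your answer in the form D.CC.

After 1 (deposit($200)): balance=$1200.00 total_interest=$0.00
After 2 (year_end (apply 5% annual interest)): balance=$1260.00 total_interest=$60.00
After 3 (month_end (apply 1% monthly interest)): balance=$1272.60 total_interest=$72.60
After 4 (deposit($50)): balance=$1322.60 total_interest=$72.60
After 5 (deposit($100)): balance=$1422.60 total_interest=$72.60

Answer: 1422.60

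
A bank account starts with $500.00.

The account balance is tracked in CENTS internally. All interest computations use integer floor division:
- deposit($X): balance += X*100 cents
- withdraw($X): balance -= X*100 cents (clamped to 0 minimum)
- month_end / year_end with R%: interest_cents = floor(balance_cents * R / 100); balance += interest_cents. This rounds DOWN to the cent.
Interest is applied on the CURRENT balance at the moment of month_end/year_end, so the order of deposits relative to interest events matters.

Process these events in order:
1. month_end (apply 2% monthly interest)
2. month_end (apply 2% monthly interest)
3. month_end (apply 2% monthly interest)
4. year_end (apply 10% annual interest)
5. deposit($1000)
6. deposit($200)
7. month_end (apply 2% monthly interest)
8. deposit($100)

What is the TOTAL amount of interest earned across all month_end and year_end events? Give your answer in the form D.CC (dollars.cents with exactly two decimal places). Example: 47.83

After 1 (month_end (apply 2% monthly interest)): balance=$510.00 total_interest=$10.00
After 2 (month_end (apply 2% monthly interest)): balance=$520.20 total_interest=$20.20
After 3 (month_end (apply 2% monthly interest)): balance=$530.60 total_interest=$30.60
After 4 (year_end (apply 10% annual interest)): balance=$583.66 total_interest=$83.66
After 5 (deposit($1000)): balance=$1583.66 total_interest=$83.66
After 6 (deposit($200)): balance=$1783.66 total_interest=$83.66
After 7 (month_end (apply 2% monthly interest)): balance=$1819.33 total_interest=$119.33
After 8 (deposit($100)): balance=$1919.33 total_interest=$119.33

Answer: 119.33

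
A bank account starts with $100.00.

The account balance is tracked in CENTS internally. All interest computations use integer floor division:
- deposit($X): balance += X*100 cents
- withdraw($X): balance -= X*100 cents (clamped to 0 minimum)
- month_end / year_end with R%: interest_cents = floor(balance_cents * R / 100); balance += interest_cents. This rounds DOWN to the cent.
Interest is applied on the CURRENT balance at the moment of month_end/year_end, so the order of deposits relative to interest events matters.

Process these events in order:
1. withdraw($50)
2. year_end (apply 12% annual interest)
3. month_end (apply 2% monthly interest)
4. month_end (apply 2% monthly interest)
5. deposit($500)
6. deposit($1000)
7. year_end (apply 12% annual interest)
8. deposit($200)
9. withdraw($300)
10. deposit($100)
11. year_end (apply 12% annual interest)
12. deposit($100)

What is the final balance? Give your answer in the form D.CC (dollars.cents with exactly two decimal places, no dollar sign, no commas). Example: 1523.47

After 1 (withdraw($50)): balance=$50.00 total_interest=$0.00
After 2 (year_end (apply 12% annual interest)): balance=$56.00 total_interest=$6.00
After 3 (month_end (apply 2% monthly interest)): balance=$57.12 total_interest=$7.12
After 4 (month_end (apply 2% monthly interest)): balance=$58.26 total_interest=$8.26
After 5 (deposit($500)): balance=$558.26 total_interest=$8.26
After 6 (deposit($1000)): balance=$1558.26 total_interest=$8.26
After 7 (year_end (apply 12% annual interest)): balance=$1745.25 total_interest=$195.25
After 8 (deposit($200)): balance=$1945.25 total_interest=$195.25
After 9 (withdraw($300)): balance=$1645.25 total_interest=$195.25
After 10 (deposit($100)): balance=$1745.25 total_interest=$195.25
After 11 (year_end (apply 12% annual interest)): balance=$1954.68 total_interest=$404.68
After 12 (deposit($100)): balance=$2054.68 total_interest=$404.68

Answer: 2054.68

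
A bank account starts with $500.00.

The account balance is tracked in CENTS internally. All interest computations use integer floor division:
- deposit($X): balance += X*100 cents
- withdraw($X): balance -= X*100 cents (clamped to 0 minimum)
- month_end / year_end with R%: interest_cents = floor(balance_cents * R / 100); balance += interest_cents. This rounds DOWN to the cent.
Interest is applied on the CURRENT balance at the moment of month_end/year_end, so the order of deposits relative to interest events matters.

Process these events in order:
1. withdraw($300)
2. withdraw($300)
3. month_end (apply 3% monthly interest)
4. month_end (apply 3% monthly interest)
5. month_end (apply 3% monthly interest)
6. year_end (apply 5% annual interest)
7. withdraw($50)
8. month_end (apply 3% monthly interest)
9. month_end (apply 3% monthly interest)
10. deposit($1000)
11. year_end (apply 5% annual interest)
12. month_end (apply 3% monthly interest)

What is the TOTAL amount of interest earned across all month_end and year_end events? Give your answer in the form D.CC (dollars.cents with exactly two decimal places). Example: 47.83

After 1 (withdraw($300)): balance=$200.00 total_interest=$0.00
After 2 (withdraw($300)): balance=$0.00 total_interest=$0.00
After 3 (month_end (apply 3% monthly interest)): balance=$0.00 total_interest=$0.00
After 4 (month_end (apply 3% monthly interest)): balance=$0.00 total_interest=$0.00
After 5 (month_end (apply 3% monthly interest)): balance=$0.00 total_interest=$0.00
After 6 (year_end (apply 5% annual interest)): balance=$0.00 total_interest=$0.00
After 7 (withdraw($50)): balance=$0.00 total_interest=$0.00
After 8 (month_end (apply 3% monthly interest)): balance=$0.00 total_interest=$0.00
After 9 (month_end (apply 3% monthly interest)): balance=$0.00 total_interest=$0.00
After 10 (deposit($1000)): balance=$1000.00 total_interest=$0.00
After 11 (year_end (apply 5% annual interest)): balance=$1050.00 total_interest=$50.00
After 12 (month_end (apply 3% monthly interest)): balance=$1081.50 total_interest=$81.50

Answer: 81.50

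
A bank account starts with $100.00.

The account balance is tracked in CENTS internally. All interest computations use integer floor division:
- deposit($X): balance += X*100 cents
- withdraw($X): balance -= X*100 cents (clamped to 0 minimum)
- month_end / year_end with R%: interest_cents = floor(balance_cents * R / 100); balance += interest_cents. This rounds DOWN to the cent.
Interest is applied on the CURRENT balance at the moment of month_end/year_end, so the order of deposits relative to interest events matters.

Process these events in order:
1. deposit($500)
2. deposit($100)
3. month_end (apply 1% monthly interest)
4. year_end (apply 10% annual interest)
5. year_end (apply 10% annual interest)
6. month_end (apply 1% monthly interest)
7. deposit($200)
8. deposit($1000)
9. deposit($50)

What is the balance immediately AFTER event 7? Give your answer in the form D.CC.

After 1 (deposit($500)): balance=$600.00 total_interest=$0.00
After 2 (deposit($100)): balance=$700.00 total_interest=$0.00
After 3 (month_end (apply 1% monthly interest)): balance=$707.00 total_interest=$7.00
After 4 (year_end (apply 10% annual interest)): balance=$777.70 total_interest=$77.70
After 5 (year_end (apply 10% annual interest)): balance=$855.47 total_interest=$155.47
After 6 (month_end (apply 1% monthly interest)): balance=$864.02 total_interest=$164.02
After 7 (deposit($200)): balance=$1064.02 total_interest=$164.02

Answer: 1064.02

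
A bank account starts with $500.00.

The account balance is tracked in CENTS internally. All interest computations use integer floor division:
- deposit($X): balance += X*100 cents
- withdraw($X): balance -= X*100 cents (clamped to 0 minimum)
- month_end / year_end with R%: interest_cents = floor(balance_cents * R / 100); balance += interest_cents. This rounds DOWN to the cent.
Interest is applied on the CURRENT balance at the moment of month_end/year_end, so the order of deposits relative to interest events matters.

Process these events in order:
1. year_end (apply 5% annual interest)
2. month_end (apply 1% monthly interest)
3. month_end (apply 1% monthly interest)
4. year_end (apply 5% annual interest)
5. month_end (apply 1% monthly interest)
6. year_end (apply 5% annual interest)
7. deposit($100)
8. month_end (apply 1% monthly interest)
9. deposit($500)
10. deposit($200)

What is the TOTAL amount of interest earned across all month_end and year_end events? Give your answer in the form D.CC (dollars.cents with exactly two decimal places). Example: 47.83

Answer: 103.29

Derivation:
After 1 (year_end (apply 5% annual interest)): balance=$525.00 total_interest=$25.00
After 2 (month_end (apply 1% monthly interest)): balance=$530.25 total_interest=$30.25
After 3 (month_end (apply 1% monthly interest)): balance=$535.55 total_interest=$35.55
After 4 (year_end (apply 5% annual interest)): balance=$562.32 total_interest=$62.32
After 5 (month_end (apply 1% monthly interest)): balance=$567.94 total_interest=$67.94
After 6 (year_end (apply 5% annual interest)): balance=$596.33 total_interest=$96.33
After 7 (deposit($100)): balance=$696.33 total_interest=$96.33
After 8 (month_end (apply 1% monthly interest)): balance=$703.29 total_interest=$103.29
After 9 (deposit($500)): balance=$1203.29 total_interest=$103.29
After 10 (deposit($200)): balance=$1403.29 total_interest=$103.29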